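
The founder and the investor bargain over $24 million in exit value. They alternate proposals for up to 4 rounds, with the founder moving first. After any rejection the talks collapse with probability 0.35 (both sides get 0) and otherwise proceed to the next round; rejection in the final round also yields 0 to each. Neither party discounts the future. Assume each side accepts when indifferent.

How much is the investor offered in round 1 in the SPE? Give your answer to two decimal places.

12.05

By backward induction:
Round 4 (the investor proposes): rejection yields 0 for the founder; the investor offers 0 and keeps 24.
Round 3 (the founder proposes): rejecting gives the investor an expected 0.65 × 24 = 15.6; the founder offers that and keeps 8.4.
Round 2 (the investor proposes): rejecting gives the founder an expected 0.65 × 8.4 = 5.46. The investor offers 5.46 and keeps 24 − 5.46 = 18.54.
Round 1 (the founder proposes): rejecting gives the investor an expected 0.65 × 18.54 = 12.051; the founder offers that and keeps 11.949.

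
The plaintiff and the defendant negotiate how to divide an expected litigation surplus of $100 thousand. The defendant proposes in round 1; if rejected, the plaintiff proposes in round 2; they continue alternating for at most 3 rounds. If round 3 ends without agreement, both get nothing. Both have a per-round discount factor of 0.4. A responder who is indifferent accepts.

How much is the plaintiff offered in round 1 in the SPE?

24

Round 3 (the defendant proposes): the plaintiff will accept anything ≥ 0, so the defendant offers 0 and keeps 100.
Round 2 (the plaintiff proposes): the defendant can get 100 next round, worth 0.4 × 100 = 40 now; the plaintiff offers that and keeps 60.
Round 1 (the defendant proposes): the plaintiff can get 60 next round, worth 0.4 × 60 = 24 now; the defendant offers that and keeps 76.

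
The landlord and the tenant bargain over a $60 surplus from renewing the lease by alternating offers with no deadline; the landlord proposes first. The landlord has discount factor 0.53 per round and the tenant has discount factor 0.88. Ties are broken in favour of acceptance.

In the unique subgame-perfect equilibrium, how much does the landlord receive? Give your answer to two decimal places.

13.49

When the landlord proposes, the tenant accepts any offer worth at least 0.88 times what the tenant would get by proposing next round; and vice versa.
This gives x = 60 − 0.88y and y = 60 − 0.53x, where x and y are each side's share when it proposes.
Hence (1 − 0.88·0.53)x = 60(1 − 0.88), i.e. 0.5336·x = 7.2.
x ≈ 13.4933; the tenant's share is 60 − x ≈ 46.5067.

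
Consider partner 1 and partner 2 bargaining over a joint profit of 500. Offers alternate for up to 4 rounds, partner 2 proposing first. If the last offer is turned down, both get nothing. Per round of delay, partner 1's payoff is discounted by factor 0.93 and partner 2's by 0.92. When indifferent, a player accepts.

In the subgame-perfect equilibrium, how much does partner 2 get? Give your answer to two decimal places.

64.95

Solve by backward induction from round 4.
Round 4 (partner 1 proposes): rejection yields 0 for partner 2; partner 1 offers 0 and keeps 500.
Round 3 (partner 2 proposes): partner 1 can get 500 next round, worth 0.93 × 500 = 465 now. Partner 2 offers 465 and keeps 500 − 465 = 35.
Round 2 (partner 1 proposes): partner 2 can get 35 next round, worth 0.92 × 35 = 32.2 now; partner 1 offers that and keeps 467.8.
Round 1 (partner 2 proposes): partner 1 can get 467.8 next round, worth 0.93 × 467.8 = 435.054 now. Partner 2 offers 435.054 and keeps 500 − 435.054 = 64.946.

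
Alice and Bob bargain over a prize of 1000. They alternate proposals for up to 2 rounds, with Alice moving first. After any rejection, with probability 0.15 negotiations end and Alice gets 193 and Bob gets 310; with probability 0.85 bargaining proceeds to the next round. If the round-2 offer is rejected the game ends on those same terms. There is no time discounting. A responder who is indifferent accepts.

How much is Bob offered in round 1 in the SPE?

732.45

By backward induction:
Round 2 (Bob proposes): Alice gets 193 if talks fail, so Bob offers 193 and keeps 807.
Round 1 (Alice proposes): rejecting gives Bob an expected 0.85 × 807 + 0.15 × 310 = 732.45; Alice offers that and keeps 267.55.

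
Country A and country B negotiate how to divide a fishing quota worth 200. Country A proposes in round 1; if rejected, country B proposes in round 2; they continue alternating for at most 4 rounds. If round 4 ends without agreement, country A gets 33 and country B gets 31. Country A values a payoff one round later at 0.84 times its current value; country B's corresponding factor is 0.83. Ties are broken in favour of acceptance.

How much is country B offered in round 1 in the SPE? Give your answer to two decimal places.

123.20

Round 4 (country B proposes): country A gets 33 if talks fail, so country B offers 33 and keeps 167.
Round 3 (country A proposes): country B can get 167 next round, worth 0.83 × 167 = 138.61 now; country A offers that and keeps 61.39.
Round 2 (country B proposes): country A can get 61.39 next round, worth 0.84 × 61.39 = 51.5676 now; country B offers that and keeps 148.4324.
Round 1 (country A proposes): country B can get 148.4324 next round, worth 0.83 × 148.4324 = 123.198892 now, so country A offers 123.198892, keeping 76.801108.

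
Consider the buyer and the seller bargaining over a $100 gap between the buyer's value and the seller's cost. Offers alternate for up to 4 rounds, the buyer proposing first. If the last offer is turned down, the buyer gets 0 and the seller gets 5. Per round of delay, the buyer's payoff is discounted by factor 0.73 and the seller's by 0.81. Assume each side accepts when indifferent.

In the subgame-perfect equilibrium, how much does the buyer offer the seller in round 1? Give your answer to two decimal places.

69.77

Round 4 (the seller proposes): rejection yields 0 for the buyer; the seller offers 0 and keeps 100.
Round 3 (the buyer proposes): the seller can get 100 next round, worth 0.81 × 100 = 81 now; the buyer offers that and keeps 19.
Round 2 (the seller proposes): the buyer can get 19 next round, worth 0.73 × 19 = 13.87 now. The seller offers 13.87 and keeps 100 − 13.87 = 86.13.
Round 1 (the buyer proposes): the seller can get 86.13 next round, worth 0.81 × 86.13 = 69.7653 now. The buyer offers 69.7653 and keeps 100 − 69.7653 = 30.2347.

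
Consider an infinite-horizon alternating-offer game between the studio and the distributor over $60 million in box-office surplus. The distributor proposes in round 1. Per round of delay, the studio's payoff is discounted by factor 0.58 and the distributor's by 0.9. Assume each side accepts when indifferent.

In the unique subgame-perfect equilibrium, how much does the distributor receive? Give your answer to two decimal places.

52.72

In a stationary SPE each proposer offers the other exactly their discounted continuation value.
If the distributor keeps x when proposing and the studio keeps y when proposing, then x = 60 − 0.58y and y = 60 − 0.9x.
Solving: x = 60(1 − 0.58) / (1 − 0.9·0.58) = 25.2 / 0.478 ≈ 52.7197.
The studio gets 60 − 52.7197 ≈ 7.2803.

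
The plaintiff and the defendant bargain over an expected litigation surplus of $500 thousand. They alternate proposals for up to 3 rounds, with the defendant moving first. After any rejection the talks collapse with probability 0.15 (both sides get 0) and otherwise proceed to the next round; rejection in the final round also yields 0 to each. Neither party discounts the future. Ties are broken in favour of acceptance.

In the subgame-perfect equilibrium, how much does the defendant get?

By backward induction:
Round 3 (the defendant proposes): rejection yields 0 for the plaintiff; the defendant offers 0 and keeps 500.
Round 2 (the plaintiff proposes): rejecting gives the defendant an expected 0.85 × 500 = 425; the plaintiff offers that and keeps 75.
Round 1 (the defendant proposes): rejecting gives the plaintiff an expected 0.85 × 75 = 63.75. The defendant offers 63.75 and keeps 500 − 63.75 = 436.25.

436.25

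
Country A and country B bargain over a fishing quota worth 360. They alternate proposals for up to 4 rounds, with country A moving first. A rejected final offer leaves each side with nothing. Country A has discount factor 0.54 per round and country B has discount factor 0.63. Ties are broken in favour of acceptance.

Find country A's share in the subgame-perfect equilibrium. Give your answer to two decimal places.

Work backward from the last round.
Round 4 (country B proposes): country A will accept anything ≥ 0, so country B offers 0 and keeps 360.
Round 3 (country A proposes): country B can get 360 next round, worth 0.63 × 360 = 226.8 now, so country A offers 226.8, keeping 133.2.
Round 2 (country B proposes): country A can get 133.2 next round, worth 0.54 × 133.2 = 71.928 now; country B offers that and keeps 288.072.
Round 1 (country A proposes): country B can get 288.072 next round, worth 0.63 × 288.072 = 181.48536 now, so country A offers 181.48536, keeping 178.51464.

178.51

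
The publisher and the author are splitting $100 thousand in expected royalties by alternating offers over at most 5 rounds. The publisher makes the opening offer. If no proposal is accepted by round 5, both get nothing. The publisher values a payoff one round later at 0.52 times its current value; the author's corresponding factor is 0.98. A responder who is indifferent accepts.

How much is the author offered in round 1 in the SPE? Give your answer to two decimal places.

By backward induction:
Round 5 (the publisher proposes): rejection yields 0 for the author; the publisher offers 0 and keeps 100.
Round 4 (the author proposes): the publisher can get 100 next round, worth 0.52 × 100 = 52 now. The author offers 52 and keeps 100 − 52 = 48.
Round 3 (the publisher proposes): the author can get 48 next round, worth 0.98 × 48 = 47.04 now. The publisher offers 47.04 and keeps 100 − 47.04 = 52.96.
Round 2 (the author proposes): the publisher can get 52.96 next round, worth 0.52 × 52.96 = 27.5392 now. The author offers 27.5392 and keeps 100 − 27.5392 = 72.4608.
Round 1 (the publisher proposes): the author can get 72.4608 next round, worth 0.98 × 72.4608 = 71.011584 now, so the publisher offers 71.011584, keeping 28.988416.

71.01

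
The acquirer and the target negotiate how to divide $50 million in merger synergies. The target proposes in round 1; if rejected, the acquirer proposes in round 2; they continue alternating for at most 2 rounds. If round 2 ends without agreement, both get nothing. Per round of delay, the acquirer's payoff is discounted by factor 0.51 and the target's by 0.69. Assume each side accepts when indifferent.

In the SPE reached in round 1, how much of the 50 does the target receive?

Round 2 (the acquirer proposes): the target will accept anything ≥ 0, so the acquirer offers 0 and keeps 50.
Round 1 (the target proposes): the acquirer can get 50 next round, worth 0.51 × 50 = 25.5 now, so the target offers 25.5, keeping 24.5.

24.5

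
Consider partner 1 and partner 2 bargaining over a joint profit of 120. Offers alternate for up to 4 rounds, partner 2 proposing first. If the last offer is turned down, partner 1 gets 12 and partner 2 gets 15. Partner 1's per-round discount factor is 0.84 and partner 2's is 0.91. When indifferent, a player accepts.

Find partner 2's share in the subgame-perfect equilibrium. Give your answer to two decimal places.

Round 4 (partner 1 proposes): partner 2 gets 15 if talks fail, so partner 1 offers 15 and keeps 105.
Round 3 (partner 2 proposes): partner 1 can get 105 next round, worth 0.84 × 105 = 88.2 now, so partner 2 offers 88.2, keeping 31.8.
Round 2 (partner 1 proposes): partner 2 can get 31.8 next round, worth 0.91 × 31.8 = 28.938 now; partner 1 offers that and keeps 91.062.
Round 1 (partner 2 proposes): partner 1 can get 91.062 next round, worth 0.84 × 91.062 = 76.49208 now; partner 2 offers that and keeps 43.50792.

43.51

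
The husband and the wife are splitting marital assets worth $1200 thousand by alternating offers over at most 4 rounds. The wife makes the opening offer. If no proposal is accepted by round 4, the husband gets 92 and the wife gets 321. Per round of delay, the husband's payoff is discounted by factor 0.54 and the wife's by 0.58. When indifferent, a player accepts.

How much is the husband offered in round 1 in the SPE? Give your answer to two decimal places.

420.82

Round 4 (the husband proposes): the wife gets 321 if talks fail, so the husband offers 321 and keeps 879.
Round 3 (the wife proposes): the husband can get 879 next round, worth 0.54 × 879 = 474.66 now; the wife offers that and keeps 725.34.
Round 2 (the husband proposes): the wife can get 725.34 next round, worth 0.58 × 725.34 = 420.6972 now, so the husband offers 420.6972, keeping 779.3028.
Round 1 (the wife proposes): the husband can get 779.3028 next round, worth 0.54 × 779.3028 = 420.823512 now, so the wife offers 420.823512, keeping 779.176488.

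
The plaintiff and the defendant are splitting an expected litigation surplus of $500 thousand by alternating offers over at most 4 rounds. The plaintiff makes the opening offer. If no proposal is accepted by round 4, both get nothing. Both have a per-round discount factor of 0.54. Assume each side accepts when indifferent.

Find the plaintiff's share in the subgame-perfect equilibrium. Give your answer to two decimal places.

Round 4 (the defendant proposes): the plaintiff will accept anything ≥ 0, so the defendant offers 0 and keeps 500.
Round 3 (the plaintiff proposes): the defendant can get 500 next round, worth 0.54 × 500 = 270 now. The plaintiff offers 270 and keeps 500 − 270 = 230.
Round 2 (the defendant proposes): the plaintiff can get 230 next round, worth 0.54 × 230 = 124.2 now. The defendant offers 124.2 and keeps 500 − 124.2 = 375.8.
Round 1 (the plaintiff proposes): the defendant can get 375.8 next round, worth 0.54 × 375.8 = 202.932 now; the plaintiff offers that and keeps 297.068.

297.07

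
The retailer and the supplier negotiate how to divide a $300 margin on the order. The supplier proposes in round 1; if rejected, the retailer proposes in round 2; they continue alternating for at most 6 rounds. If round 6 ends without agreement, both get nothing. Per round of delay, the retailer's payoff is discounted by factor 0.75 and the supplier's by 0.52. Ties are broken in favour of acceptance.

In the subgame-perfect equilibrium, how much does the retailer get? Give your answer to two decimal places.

By backward induction:
Round 6 (the retailer proposes): the supplier will accept anything ≥ 0, so the retailer offers 0 and keeps 300.
Round 5 (the supplier proposes): the retailer can get 300 next round, worth 0.75 × 300 = 225 now. The supplier offers 225 and keeps 300 − 225 = 75.
Round 4 (the retailer proposes): the supplier can get 75 next round, worth 0.52 × 75 = 39 now; the retailer offers that and keeps 261.
Round 3 (the supplier proposes): the retailer can get 261 next round, worth 0.75 × 261 = 195.75 now. The supplier offers 195.75 and keeps 300 − 195.75 = 104.25.
Round 2 (the retailer proposes): the supplier can get 104.25 next round, worth 0.52 × 104.25 = 54.21 now. The retailer offers 54.21 and keeps 300 − 54.21 = 245.79.
Round 1 (the supplier proposes): the retailer can get 245.79 next round, worth 0.75 × 245.79 = 184.3425 now, so the supplier offers 184.3425, keeping 115.6575.

184.34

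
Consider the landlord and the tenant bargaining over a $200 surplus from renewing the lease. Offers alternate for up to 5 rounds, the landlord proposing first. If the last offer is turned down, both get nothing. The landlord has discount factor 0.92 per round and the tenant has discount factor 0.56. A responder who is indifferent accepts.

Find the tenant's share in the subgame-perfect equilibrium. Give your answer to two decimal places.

13.58

Work backward from the last round.
Round 5 (the landlord proposes): the tenant will accept anything ≥ 0, so the landlord offers 0 and keeps 200.
Round 4 (the tenant proposes): the landlord can get 200 next round, worth 0.92 × 200 = 184 now, so the tenant offers 184, keeping 16.
Round 3 (the landlord proposes): the tenant can get 16 next round, worth 0.56 × 16 = 8.96 now; the landlord offers that and keeps 191.04.
Round 2 (the tenant proposes): the landlord can get 191.04 next round, worth 0.92 × 191.04 = 175.7568 now. The tenant offers 175.7568 and keeps 200 − 175.7568 = 24.2432.
Round 1 (the landlord proposes): the tenant can get 24.2432 next round, worth 0.56 × 24.2432 = 13.576192 now; the landlord offers that and keeps 186.423808.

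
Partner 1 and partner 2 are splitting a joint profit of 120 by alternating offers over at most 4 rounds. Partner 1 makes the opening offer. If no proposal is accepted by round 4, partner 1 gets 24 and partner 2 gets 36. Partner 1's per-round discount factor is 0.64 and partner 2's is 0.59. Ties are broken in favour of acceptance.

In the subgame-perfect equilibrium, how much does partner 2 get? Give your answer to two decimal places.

46.88

By backward induction:
Round 4 (partner 2 proposes): partner 1 gets 24 if talks fail, so partner 2 offers 24 and keeps 96.
Round 3 (partner 1 proposes): partner 2 can get 96 next round, worth 0.59 × 96 = 56.64 now. Partner 1 offers 56.64 and keeps 120 − 56.64 = 63.36.
Round 2 (partner 2 proposes): partner 1 can get 63.36 next round, worth 0.64 × 63.36 = 40.5504 now; partner 2 offers that and keeps 79.4496.
Round 1 (partner 1 proposes): partner 2 can get 79.4496 next round, worth 0.59 × 79.4496 = 46.875264 now; partner 1 offers that and keeps 73.124736.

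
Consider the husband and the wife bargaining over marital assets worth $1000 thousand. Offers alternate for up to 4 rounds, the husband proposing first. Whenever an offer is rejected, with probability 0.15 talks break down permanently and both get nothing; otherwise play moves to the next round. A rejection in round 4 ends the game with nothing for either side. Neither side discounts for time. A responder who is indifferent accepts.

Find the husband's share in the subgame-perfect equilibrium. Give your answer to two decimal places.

258.38

Round 4 (the wife proposes): rejection yields 0 for the husband; the wife offers 0 and keeps 1000.
Round 3 (the husband proposes): rejecting gives the wife an expected 0.85 × 1000 = 850. The husband offers 850 and keeps 1000 − 850 = 150.
Round 2 (the wife proposes): rejecting gives the husband an expected 0.85 × 150 = 127.5, so the wife offers 127.5, keeping 872.5.
Round 1 (the husband proposes): rejecting gives the wife an expected 0.85 × 872.5 = 741.625; the husband offers that and keeps 258.375.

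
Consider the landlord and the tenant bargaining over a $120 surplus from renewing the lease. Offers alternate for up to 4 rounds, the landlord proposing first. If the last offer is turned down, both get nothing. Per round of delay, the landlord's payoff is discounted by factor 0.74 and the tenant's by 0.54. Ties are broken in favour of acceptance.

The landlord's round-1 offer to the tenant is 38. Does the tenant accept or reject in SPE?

Round 4 (the tenant proposes): rejection yields 0 for the landlord; the tenant offers 0 and keeps 120.
Round 3 (the landlord proposes): the tenant can get 120 next round, worth 0.54 × 120 = 64.8 now; the landlord offers that and keeps 55.2.
Round 2 (the tenant proposes): the landlord can get 55.2 next round, worth 0.74 × 55.2 = 40.848 now; the tenant offers that and keeps 79.152.
So by rejecting in round 1, the tenant gets 79.152 next round, worth 0.54 × 79.152 = 42.74208 now.
Offer 38 < 42.74208, so the tenant rejects.

Reject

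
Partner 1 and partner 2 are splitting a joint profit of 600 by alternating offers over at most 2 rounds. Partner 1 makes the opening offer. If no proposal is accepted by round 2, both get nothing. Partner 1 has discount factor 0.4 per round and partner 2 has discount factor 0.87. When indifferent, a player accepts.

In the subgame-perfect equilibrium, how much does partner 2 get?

522

Work backward from the last round.
Round 2 (partner 2 proposes): partner 1 will accept anything ≥ 0, so partner 2 offers 0 and keeps 600.
Round 1 (partner 1 proposes): partner 2 can get 600 next round, worth 0.87 × 600 = 522 now, so partner 1 offers 522, keeping 78.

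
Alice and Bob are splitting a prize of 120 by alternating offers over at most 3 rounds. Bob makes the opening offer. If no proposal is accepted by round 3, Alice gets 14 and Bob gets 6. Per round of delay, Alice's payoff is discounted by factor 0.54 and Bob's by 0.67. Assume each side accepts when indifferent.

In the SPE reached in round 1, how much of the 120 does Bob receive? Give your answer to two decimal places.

Round 3 (Bob proposes): Alice gets 14 if talks fail, so Bob offers 14 and keeps 106.
Round 2 (Alice proposes): Bob can get 106 next round, worth 0.67 × 106 = 71.02 now. Alice offers 71.02 and keeps 120 − 71.02 = 48.98.
Round 1 (Bob proposes): Alice can get 48.98 next round, worth 0.54 × 48.98 = 26.4492 now; Bob offers that and keeps 93.5508.

93.55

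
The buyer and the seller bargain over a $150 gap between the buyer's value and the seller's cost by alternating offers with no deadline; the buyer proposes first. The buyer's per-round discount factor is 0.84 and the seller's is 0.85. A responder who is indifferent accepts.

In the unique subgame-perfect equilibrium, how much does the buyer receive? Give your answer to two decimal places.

When the buyer proposes, the seller accepts any offer worth at least 0.85 times what the seller would get by proposing next round; and vice versa.
This gives x = 150 − 0.85y and y = 150 − 0.84x, where x and y are each side's share when it proposes.
Hence (1 − 0.85·0.84)x = 150(1 − 0.85), i.e. 0.286·x = 22.5.
x ≈ 78.6713; the seller's share is 150 − x ≈ 71.3287.

78.67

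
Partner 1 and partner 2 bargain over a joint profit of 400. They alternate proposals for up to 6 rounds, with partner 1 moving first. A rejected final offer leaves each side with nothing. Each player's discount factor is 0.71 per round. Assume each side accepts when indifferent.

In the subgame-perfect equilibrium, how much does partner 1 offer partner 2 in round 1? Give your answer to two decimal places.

Work backward from the last round.
Round 6 (partner 2 proposes): partner 1 will accept anything ≥ 0, so partner 2 offers 0 and keeps 400.
Round 5 (partner 1 proposes): partner 2 can get 400 next round, worth 0.71 × 400 = 284 now, so partner 1 offers 284, keeping 116.
Round 4 (partner 2 proposes): partner 1 can get 116 next round, worth 0.71 × 116 = 82.36 now. Partner 2 offers 82.36 and keeps 400 − 82.36 = 317.64.
Round 3 (partner 1 proposes): partner 2 can get 317.64 next round, worth 0.71 × 317.64 = 225.5244 now; partner 1 offers that and keeps 174.4756.
Round 2 (partner 2 proposes): partner 1 can get 174.4756 next round, worth 0.71 × 174.4756 = 123.877676 now. Partner 2 offers 123.877676 and keeps 400 − 123.877676 = 276.122324.
Round 1 (partner 1 proposes): partner 2 can get 276.122324 next round, worth 0.71 × 276.122324 = 196.04685004 now, so partner 1 offers 196.04685004, keeping 203.95314996.

196.05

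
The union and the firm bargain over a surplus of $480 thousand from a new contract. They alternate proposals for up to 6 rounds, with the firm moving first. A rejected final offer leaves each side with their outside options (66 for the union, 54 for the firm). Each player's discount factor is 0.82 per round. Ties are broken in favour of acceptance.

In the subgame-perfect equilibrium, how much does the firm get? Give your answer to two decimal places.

203.58

Solve by backward induction from round 6.
Round 6 (the union proposes): the firm gets 54 if talks fail, so the union offers 54 and keeps 426.
Round 5 (the firm proposes): the union can get 426 next round, worth 0.82 × 426 = 349.32 now; the firm offers that and keeps 130.68.
Round 4 (the union proposes): the firm can get 130.68 next round, worth 0.82 × 130.68 = 107.1576 now. The union offers 107.1576 and keeps 480 − 107.1576 = 372.8424.
Round 3 (the firm proposes): the union can get 372.8424 next round, worth 0.82 × 372.8424 = 305.730768 now, so the firm offers 305.730768, keeping 174.269232.
Round 2 (the union proposes): the firm can get 174.269232 next round, worth 0.82 × 174.269232 = 142.90077024 now. The union offers 142.90077024 and keeps 480 − 142.90077024 = 337.09922976.
Round 1 (the firm proposes): the union can get 337.09922976 next round, worth 0.82 × 337.09922976 = 276.4213684032 now; the firm offers that and keeps 203.5786315968.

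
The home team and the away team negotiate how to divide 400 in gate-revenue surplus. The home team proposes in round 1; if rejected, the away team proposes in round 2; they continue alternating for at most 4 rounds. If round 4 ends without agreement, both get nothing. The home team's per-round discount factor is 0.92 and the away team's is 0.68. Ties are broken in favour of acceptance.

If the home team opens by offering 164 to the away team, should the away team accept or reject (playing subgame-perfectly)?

Round 4 (the away team proposes): rejection yields 0 for the home team; the away team offers 0 and keeps 400.
Round 3 (the home team proposes): the away team can get 400 next round, worth 0.68 × 400 = 272 now, so the home team offers 272, keeping 128.
Round 2 (the away team proposes): the home team can get 128 next round, worth 0.92 × 128 = 117.76 now; the away team offers that and keeps 282.24.
So by rejecting in round 1, the away team gets 282.24 next round, worth 0.68 × 282.24 = 191.9232 now.
Offer 164 < 191.9232, so the away team rejects.

Reject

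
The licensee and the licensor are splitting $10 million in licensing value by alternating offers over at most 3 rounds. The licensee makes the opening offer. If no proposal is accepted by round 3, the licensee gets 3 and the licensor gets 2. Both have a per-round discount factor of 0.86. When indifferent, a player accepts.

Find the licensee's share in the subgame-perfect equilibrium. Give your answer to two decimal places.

Round 3 (the licensee proposes): the licensor gets 2 if talks fail, so the licensee offers 2 and keeps 8.
Round 2 (the licensor proposes): the licensee can get 8 next round, worth 0.86 × 8 = 6.88 now. The licensor offers 6.88 and keeps 10 − 6.88 = 3.12.
Round 1 (the licensee proposes): the licensor can get 3.12 next round, worth 0.86 × 3.12 = 2.6832 now; the licensee offers that and keeps 7.3168.

7.32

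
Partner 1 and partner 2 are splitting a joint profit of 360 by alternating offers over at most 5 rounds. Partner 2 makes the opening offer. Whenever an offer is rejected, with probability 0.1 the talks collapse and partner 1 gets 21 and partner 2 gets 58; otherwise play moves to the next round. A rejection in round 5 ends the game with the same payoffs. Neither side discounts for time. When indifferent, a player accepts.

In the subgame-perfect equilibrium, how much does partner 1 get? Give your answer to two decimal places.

Round 5 (partner 2 proposes): partner 1 gets 21 if talks fail, so partner 2 offers 21 and keeps 339.
Round 4 (partner 1 proposes): rejecting gives partner 2 an expected 0.9 × 339 + 0.1 × 58 = 310.9; partner 1 offers that and keeps 49.1.
Round 3 (partner 2 proposes): rejecting gives partner 1 an expected 0.9 × 49.1 + 0.1 × 21 = 46.29, so partner 2 offers 46.29, keeping 313.71.
Round 2 (partner 1 proposes): rejecting gives partner 2 an expected 0.9 × 313.71 + 0.1 × 58 = 288.139. Partner 1 offers 288.139 and keeps 360 − 288.139 = 71.861.
Round 1 (partner 2 proposes): rejecting gives partner 1 an expected 0.9 × 71.861 + 0.1 × 21 = 66.7749. Partner 2 offers 66.7749 and keeps 360 − 66.7749 = 293.2251.

66.77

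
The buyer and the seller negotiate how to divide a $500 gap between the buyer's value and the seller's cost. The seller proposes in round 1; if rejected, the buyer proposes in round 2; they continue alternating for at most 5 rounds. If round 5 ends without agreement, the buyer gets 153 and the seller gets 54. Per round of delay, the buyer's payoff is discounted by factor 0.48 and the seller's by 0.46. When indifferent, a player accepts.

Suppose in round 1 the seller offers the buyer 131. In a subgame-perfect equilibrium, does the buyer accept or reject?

Round 5 (the seller proposes): the buyer gets 153 if talks fail, so the seller offers 153 and keeps 347.
Round 4 (the buyer proposes): the seller can get 347 next round, worth 0.46 × 347 = 159.62 now, so the buyer offers 159.62, keeping 340.38.
Round 3 (the seller proposes): the buyer can get 340.38 next round, worth 0.48 × 340.38 = 163.3824 now; the seller offers that and keeps 336.6176.
Round 2 (the buyer proposes): the seller can get 336.6176 next round, worth 0.46 × 336.6176 = 154.844096 now. The buyer offers 154.844096 and keeps 500 − 154.844096 = 345.155904.
So by rejecting in round 1, the buyer gets 345.155904 next round, worth 0.48 × 345.155904 = 165.67483392 now.
Offer 131 < 165.67483392, so the buyer rejects.

Reject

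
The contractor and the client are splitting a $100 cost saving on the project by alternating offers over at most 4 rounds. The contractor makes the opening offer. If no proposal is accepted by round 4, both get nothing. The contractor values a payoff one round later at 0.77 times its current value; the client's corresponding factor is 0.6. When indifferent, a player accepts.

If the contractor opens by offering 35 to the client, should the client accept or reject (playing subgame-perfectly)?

Round 4 (the client proposes): rejection yields 0 for the contractor; the client offers 0 and keeps 100.
Round 3 (the contractor proposes): the client can get 100 next round, worth 0.6 × 100 = 60 now; the contractor offers that and keeps 40.
Round 2 (the client proposes): the contractor can get 40 next round, worth 0.77 × 40 = 30.8 now. The client offers 30.8 and keeps 100 − 30.8 = 69.2.
So by rejecting in round 1, the client gets 69.2 next round, worth 0.6 × 69.2 = 41.52 now.
Offer 35 < 41.52, so the client rejects.

Reject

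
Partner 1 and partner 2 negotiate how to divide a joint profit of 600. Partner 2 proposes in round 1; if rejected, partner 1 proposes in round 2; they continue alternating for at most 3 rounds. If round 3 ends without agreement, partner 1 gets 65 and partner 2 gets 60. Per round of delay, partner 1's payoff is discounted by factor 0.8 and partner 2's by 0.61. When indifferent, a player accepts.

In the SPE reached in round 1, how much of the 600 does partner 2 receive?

381.08

Round 3 (partner 2 proposes): partner 1 gets 65 if talks fail, so partner 2 offers 65 and keeps 535.
Round 2 (partner 1 proposes): partner 2 can get 535 next round, worth 0.61 × 535 = 326.35 now; partner 1 offers that and keeps 273.65.
Round 1 (partner 2 proposes): partner 1 can get 273.65 next round, worth 0.8 × 273.65 = 218.92 now. Partner 2 offers 218.92 and keeps 600 − 218.92 = 381.08.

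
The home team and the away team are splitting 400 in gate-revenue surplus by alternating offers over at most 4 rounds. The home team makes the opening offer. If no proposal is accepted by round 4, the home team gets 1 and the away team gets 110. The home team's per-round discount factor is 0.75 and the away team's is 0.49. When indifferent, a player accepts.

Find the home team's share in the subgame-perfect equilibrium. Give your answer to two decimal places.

Round 4 (the away team proposes): the home team gets 1 if talks fail, so the away team offers 1 and keeps 399.
Round 3 (the home team proposes): the away team can get 399 next round, worth 0.49 × 399 = 195.51 now, so the home team offers 195.51, keeping 204.49.
Round 2 (the away team proposes): the home team can get 204.49 next round, worth 0.75 × 204.49 = 153.3675 now, so the away team offers 153.3675, keeping 246.6325.
Round 1 (the home team proposes): the away team can get 246.6325 next round, worth 0.49 × 246.6325 = 120.849925 now, so the home team offers 120.849925, keeping 279.150075.

279.15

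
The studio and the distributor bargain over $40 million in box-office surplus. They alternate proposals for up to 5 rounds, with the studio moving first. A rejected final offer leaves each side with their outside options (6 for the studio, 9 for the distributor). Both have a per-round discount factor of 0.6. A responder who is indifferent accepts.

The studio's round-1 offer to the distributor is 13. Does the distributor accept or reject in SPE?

Work out the distributor's continuation value if the offer is rejected.
Round 5 (the studio proposes): the distributor gets 9 if talks fail, so the studio offers 9 and keeps 31.
Round 4 (the distributor proposes): the studio can get 31 next round, worth 0.6 × 31 = 18.6 now. The distributor offers 18.6 and keeps 40 − 18.6 = 21.4.
Round 3 (the studio proposes): the distributor can get 21.4 next round, worth 0.6 × 21.4 = 12.84 now, so the studio offers 12.84, keeping 27.16.
Round 2 (the distributor proposes): the studio can get 27.16 next round, worth 0.6 × 27.16 = 16.296 now; the distributor offers that and keeps 23.704.
So by rejecting in round 1, the distributor gets 23.704 next round, worth 0.6 × 23.704 = 14.2224 now.
Offer 13 < 14.2224, so the distributor rejects.

Reject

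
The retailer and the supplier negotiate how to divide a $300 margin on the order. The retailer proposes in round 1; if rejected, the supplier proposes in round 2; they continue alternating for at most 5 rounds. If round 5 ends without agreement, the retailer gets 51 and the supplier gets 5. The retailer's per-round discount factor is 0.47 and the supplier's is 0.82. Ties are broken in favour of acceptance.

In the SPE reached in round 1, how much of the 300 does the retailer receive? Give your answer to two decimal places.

118.63

By backward induction:
Round 5 (the retailer proposes): the supplier gets 5 if talks fail, so the retailer offers 5 and keeps 295.
Round 4 (the supplier proposes): the retailer can get 295 next round, worth 0.47 × 295 = 138.65 now. The supplier offers 138.65 and keeps 300 − 138.65 = 161.35.
Round 3 (the retailer proposes): the supplier can get 161.35 next round, worth 0.82 × 161.35 = 132.307 now. The retailer offers 132.307 and keeps 300 − 132.307 = 167.693.
Round 2 (the supplier proposes): the retailer can get 167.693 next round, worth 0.47 × 167.693 = 78.81571 now. The supplier offers 78.81571 and keeps 300 − 78.81571 = 221.18429.
Round 1 (the retailer proposes): the supplier can get 221.18429 next round, worth 0.82 × 221.18429 = 181.3711178 now, so the retailer offers 181.3711178, keeping 118.6288822.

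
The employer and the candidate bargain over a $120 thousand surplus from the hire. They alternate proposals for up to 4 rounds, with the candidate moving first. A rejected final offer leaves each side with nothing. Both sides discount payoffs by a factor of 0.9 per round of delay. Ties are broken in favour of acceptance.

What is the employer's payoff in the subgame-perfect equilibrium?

Round 4 (the employer proposes): the candidate will accept anything ≥ 0, so the employer offers 0 and keeps 120.
Round 3 (the candidate proposes): the employer can get 120 next round, worth 0.9 × 120 = 108 now. The candidate offers 108 and keeps 120 − 108 = 12.
Round 2 (the employer proposes): the candidate can get 12 next round, worth 0.9 × 12 = 10.8 now. The employer offers 10.8 and keeps 120 − 10.8 = 109.2.
Round 1 (the candidate proposes): the employer can get 109.2 next round, worth 0.9 × 109.2 = 98.28 now, so the candidate offers 98.28, keeping 21.72.

98.28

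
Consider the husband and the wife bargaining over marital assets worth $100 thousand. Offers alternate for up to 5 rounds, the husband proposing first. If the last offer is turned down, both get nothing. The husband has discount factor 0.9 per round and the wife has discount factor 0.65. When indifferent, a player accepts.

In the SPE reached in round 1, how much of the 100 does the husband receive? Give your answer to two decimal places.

Round 5 (the husband proposes): rejection yields 0 for the wife; the husband offers 0 and keeps 100.
Round 4 (the wife proposes): the husband can get 100 next round, worth 0.9 × 100 = 90 now. The wife offers 90 and keeps 100 − 90 = 10.
Round 3 (the husband proposes): the wife can get 10 next round, worth 0.65 × 10 = 6.5 now, so the husband offers 6.5, keeping 93.5.
Round 2 (the wife proposes): the husband can get 93.5 next round, worth 0.9 × 93.5 = 84.15 now; the wife offers that and keeps 15.85.
Round 1 (the husband proposes): the wife can get 15.85 next round, worth 0.65 × 15.85 = 10.3025 now, so the husband offers 10.3025, keeping 89.6975.

89.70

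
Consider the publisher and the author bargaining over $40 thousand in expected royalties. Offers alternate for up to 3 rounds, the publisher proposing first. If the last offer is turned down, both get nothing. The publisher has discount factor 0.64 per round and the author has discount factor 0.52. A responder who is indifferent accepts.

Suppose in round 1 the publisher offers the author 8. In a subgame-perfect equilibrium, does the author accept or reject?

Accept

Work out the author's continuation value if the offer is rejected.
Round 3 (the publisher proposes): the author will accept anything ≥ 0, so the publisher offers 0 and keeps 40.
Round 2 (the author proposes): the publisher can get 40 next round, worth 0.64 × 40 = 25.6 now, so the author offers 25.6, keeping 14.4.
So by rejecting in round 1, the author gets 14.4 next round, worth 0.52 × 14.4 = 7.488 now.
Offer 8 ≥ 7.488, so the author accepts.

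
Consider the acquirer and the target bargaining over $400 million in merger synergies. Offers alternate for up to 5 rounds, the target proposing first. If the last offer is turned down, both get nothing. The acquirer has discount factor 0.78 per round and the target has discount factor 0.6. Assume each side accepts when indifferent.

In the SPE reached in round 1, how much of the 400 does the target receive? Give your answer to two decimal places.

216.79

Round 5 (the target proposes): the acquirer will accept anything ≥ 0, so the target offers 0 and keeps 400.
Round 4 (the acquirer proposes): the target can get 400 next round, worth 0.6 × 400 = 240 now. The acquirer offers 240 and keeps 400 − 240 = 160.
Round 3 (the target proposes): the acquirer can get 160 next round, worth 0.78 × 160 = 124.8 now; the target offers that and keeps 275.2.
Round 2 (the acquirer proposes): the target can get 275.2 next round, worth 0.6 × 275.2 = 165.12 now. The acquirer offers 165.12 and keeps 400 − 165.12 = 234.88.
Round 1 (the target proposes): the acquirer can get 234.88 next round, worth 0.78 × 234.88 = 183.2064 now, so the target offers 183.2064, keeping 216.7936.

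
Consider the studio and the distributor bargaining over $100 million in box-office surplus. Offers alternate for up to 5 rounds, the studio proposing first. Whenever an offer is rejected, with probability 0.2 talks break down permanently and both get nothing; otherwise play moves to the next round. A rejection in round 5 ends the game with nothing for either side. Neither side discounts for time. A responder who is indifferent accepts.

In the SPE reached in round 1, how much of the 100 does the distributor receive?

26.24

By backward induction:
Round 5 (the studio proposes): the distributor will accept anything ≥ 0, so the studio offers 0 and keeps 100.
Round 4 (the distributor proposes): rejecting gives the studio an expected 0.8 × 100 = 80; the distributor offers that and keeps 20.
Round 3 (the studio proposes): rejecting gives the distributor an expected 0.8 × 20 = 16; the studio offers that and keeps 84.
Round 2 (the distributor proposes): rejecting gives the studio an expected 0.8 × 84 = 67.2. The distributor offers 67.2 and keeps 100 − 67.2 = 32.8.
Round 1 (the studio proposes): rejecting gives the distributor an expected 0.8 × 32.8 = 26.24; the studio offers that and keeps 73.76.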